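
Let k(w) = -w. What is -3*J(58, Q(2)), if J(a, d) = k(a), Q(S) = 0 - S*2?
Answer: 174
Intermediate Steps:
Q(S) = -2*S (Q(S) = 0 - 2*S = -2*S)
J(a, d) = -a
-3*J(58, Q(2)) = -(-3)*58 = -3*(-58) = 174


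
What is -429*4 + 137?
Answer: -1579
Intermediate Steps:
-429*4 + 137 = -33*52 + 137 = -1716 + 137 = -1579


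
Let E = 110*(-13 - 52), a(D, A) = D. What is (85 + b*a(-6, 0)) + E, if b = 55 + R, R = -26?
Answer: -7239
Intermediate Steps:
b = 29 (b = 55 - 26 = 29)
E = -7150 (E = 110*(-65) = -7150)
(85 + b*a(-6, 0)) + E = (85 + 29*(-6)) - 7150 = (85 - 174) - 7150 = -89 - 7150 = -7239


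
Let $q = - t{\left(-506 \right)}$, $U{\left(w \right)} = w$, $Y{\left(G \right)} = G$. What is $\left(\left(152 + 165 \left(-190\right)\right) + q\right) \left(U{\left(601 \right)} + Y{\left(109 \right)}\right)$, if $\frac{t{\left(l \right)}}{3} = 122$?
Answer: $-22410440$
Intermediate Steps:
$t{\left(l \right)} = 366$ ($t{\left(l \right)} = 3 \cdot 122 = 366$)
$q = -366$ ($q = \left(-1\right) 366 = -366$)
$\left(\left(152 + 165 \left(-190\right)\right) + q\right) \left(U{\left(601 \right)} + Y{\left(109 \right)}\right) = \left(\left(152 + 165 \left(-190\right)\right) - 366\right) \left(601 + 109\right) = \left(\left(152 - 31350\right) - 366\right) 710 = \left(-31198 - 366\right) 710 = \left(-31564\right) 710 = -22410440$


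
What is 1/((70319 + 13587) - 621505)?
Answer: -1/537599 ≈ -1.8601e-6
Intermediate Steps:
1/((70319 + 13587) - 621505) = 1/(83906 - 621505) = 1/(-537599) = -1/537599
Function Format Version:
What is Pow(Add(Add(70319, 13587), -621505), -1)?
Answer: Rational(-1, 537599) ≈ -1.8601e-6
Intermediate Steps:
Pow(Add(Add(70319, 13587), -621505), -1) = Pow(Add(83906, -621505), -1) = Pow(-537599, -1) = Rational(-1, 537599)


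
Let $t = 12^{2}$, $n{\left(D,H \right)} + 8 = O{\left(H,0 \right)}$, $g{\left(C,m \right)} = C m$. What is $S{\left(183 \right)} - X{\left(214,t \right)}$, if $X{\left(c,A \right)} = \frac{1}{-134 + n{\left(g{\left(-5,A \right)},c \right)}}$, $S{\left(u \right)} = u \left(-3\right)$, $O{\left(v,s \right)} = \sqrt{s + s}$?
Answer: $- \frac{77957}{142} \approx -548.99$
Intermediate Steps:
$O{\left(v,s \right)} = \sqrt{2} \sqrt{s}$ ($O{\left(v,s \right)} = \sqrt{2 s} = \sqrt{2} \sqrt{s}$)
$S{\left(u \right)} = - 3 u$
$n{\left(D,H \right)} = -8$ ($n{\left(D,H \right)} = -8 + \sqrt{2} \sqrt{0} = -8 + \sqrt{2} \cdot 0 = -8 + 0 = -8$)
$t = 144$
$X{\left(c,A \right)} = - \frac{1}{142}$ ($X{\left(c,A \right)} = \frac{1}{-134 - 8} = \frac{1}{-142} = - \frac{1}{142}$)
$S{\left(183 \right)} - X{\left(214,t \right)} = \left(-3\right) 183 - - \frac{1}{142} = -549 + \frac{1}{142} = - \frac{77957}{142}$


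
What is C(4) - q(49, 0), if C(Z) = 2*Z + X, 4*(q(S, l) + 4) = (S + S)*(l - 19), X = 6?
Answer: 967/2 ≈ 483.50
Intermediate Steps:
q(S, l) = -4 + S*(-19 + l)/2 (q(S, l) = -4 + ((S + S)*(l - 19))/4 = -4 + ((2*S)*(-19 + l))/4 = -4 + (2*S*(-19 + l))/4 = -4 + S*(-19 + l)/2)
C(Z) = 6 + 2*Z (C(Z) = 2*Z + 6 = 6 + 2*Z)
C(4) - q(49, 0) = (6 + 2*4) - (-4 - 19/2*49 + (½)*49*0) = (6 + 8) - (-4 - 931/2 + 0) = 14 - 1*(-939/2) = 14 + 939/2 = 967/2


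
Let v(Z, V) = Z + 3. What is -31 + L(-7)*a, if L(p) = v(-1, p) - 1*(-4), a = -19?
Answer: -145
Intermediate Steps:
v(Z, V) = 3 + Z
L(p) = 6 (L(p) = (3 - 1) - 1*(-4) = 2 + 4 = 6)
-31 + L(-7)*a = -31 + 6*(-19) = -31 - 114 = -145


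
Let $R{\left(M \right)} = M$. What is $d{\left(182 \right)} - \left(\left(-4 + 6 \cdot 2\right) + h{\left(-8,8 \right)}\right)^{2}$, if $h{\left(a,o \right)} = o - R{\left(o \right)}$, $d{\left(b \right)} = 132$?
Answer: $68$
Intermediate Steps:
$h{\left(a,o \right)} = 0$ ($h{\left(a,o \right)} = o - o = 0$)
$d{\left(182 \right)} - \left(\left(-4 + 6 \cdot 2\right) + h{\left(-8,8 \right)}\right)^{2} = 132 - \left(\left(-4 + 6 \cdot 2\right) + 0\right)^{2} = 132 - \left(\left(-4 + 12\right) + 0\right)^{2} = 132 - \left(8 + 0\right)^{2} = 132 - 8^{2} = 132 - 64 = 68$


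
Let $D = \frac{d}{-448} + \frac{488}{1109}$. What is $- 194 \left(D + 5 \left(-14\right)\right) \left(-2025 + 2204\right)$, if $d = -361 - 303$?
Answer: $\frac{73409114515}{31052} \approx 2.3641 \cdot 10^{6}$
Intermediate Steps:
$d = -664$ ($d = -361 - 303 = -664$)
$D = \frac{119375}{62104}$ ($D = - \frac{664}{-448} + \frac{488}{1109} = \left(-664\right) \left(- \frac{1}{448}\right) + 488 \cdot \frac{1}{1109} = \frac{83}{56} + \frac{488}{1109} = \frac{119375}{62104} \approx 1.9222$)
$- 194 \left(D + 5 \left(-14\right)\right) \left(-2025 + 2204\right) = - 194 \left(\frac{119375}{62104} + 5 \left(-14\right)\right) \left(-2025 + 2204\right) = - 194 \left(\frac{119375}{62104} - 70\right) 179 = - 194 \left(\left(- \frac{4227905}{62104}\right) 179\right) = \left(-194\right) \left(- \frac{756794995}{62104}\right) = \frac{73409114515}{31052}$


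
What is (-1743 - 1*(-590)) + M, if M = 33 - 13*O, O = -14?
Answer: -938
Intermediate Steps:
M = 215 (M = 33 - 13*(-14) = 33 + 182 = 215)
(-1743 - 1*(-590)) + M = (-1743 - 1*(-590)) + 215 = (-1743 + 590) + 215 = -1153 + 215 = -938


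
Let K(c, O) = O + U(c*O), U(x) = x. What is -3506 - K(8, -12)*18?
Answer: -1562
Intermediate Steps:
K(c, O) = O + O*c (K(c, O) = O + c*O = O + O*c)
-3506 - K(8, -12)*18 = -3506 - (-12*(1 + 8))*18 = -3506 - (-12*9)*18 = -3506 - (-108)*18 = -3506 - 1*(-1944) = -3506 + 1944 = -1562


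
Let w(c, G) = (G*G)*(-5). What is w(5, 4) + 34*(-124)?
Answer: -4296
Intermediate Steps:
w(c, G) = -5*G**2 (w(c, G) = G**2*(-5) = -5*G**2)
w(5, 4) + 34*(-124) = -5*4**2 + 34*(-124) = -5*16 - 4216 = -80 - 4216 = -4296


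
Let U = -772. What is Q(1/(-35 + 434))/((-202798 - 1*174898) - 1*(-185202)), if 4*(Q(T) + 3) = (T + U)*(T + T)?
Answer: 1263233/61290474588 ≈ 2.0611e-5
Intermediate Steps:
Q(T) = -3 + T*(-772 + T)/2 (Q(T) = -3 + ((T - 772)*(T + T))/4 = -3 + ((-772 + T)*(2*T))/4 = -3 + (2*T*(-772 + T))/4 = -3 + T*(-772 + T)/2)
Q(1/(-35 + 434))/((-202798 - 1*174898) - 1*(-185202)) = (-3 + (1/(-35 + 434))²/2 - 386/(-35 + 434))/((-202798 - 1*174898) - 1*(-185202)) = (-3 + (1/399)²/2 - 386/399)/((-202798 - 174898) + 185202) = (-3 + (1/399)²/2 - 386*1/399)/(-377696 + 185202) = (-3 + (½)*(1/159201) - 386/399)/(-192494) = (-3 + 1/318402 - 386/399)*(-1/192494) = -1263233/318402*(-1/192494) = 1263233/61290474588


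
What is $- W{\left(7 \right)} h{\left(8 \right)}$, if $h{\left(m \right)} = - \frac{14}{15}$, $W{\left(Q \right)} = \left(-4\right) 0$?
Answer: $0$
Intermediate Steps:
$W{\left(Q \right)} = 0$
$h{\left(m \right)} = - \frac{14}{15}$ ($h{\left(m \right)} = \left(-14\right) \frac{1}{15} = - \frac{14}{15}$)
$- W{\left(7 \right)} h{\left(8 \right)} = \left(-1\right) 0 \left(- \frac{14}{15}\right) = 0 \left(- \frac{14}{15}\right) = 0$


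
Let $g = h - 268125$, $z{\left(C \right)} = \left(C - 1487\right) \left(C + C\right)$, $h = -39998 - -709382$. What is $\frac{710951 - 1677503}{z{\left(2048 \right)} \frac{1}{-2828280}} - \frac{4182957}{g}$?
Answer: $\frac{112020421478919}{94162112} \approx 1.1897 \cdot 10^{6}$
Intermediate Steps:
$h = 669384$ ($h = -39998 + 709382 = 669384$)
$z{\left(C \right)} = 2 C \left(-1487 + C\right)$ ($z{\left(C \right)} = \left(-1487 + C\right) 2 C = 2 C \left(-1487 + C\right)$)
$g = 401259$ ($g = 669384 - 268125 = 401259$)
$\frac{710951 - 1677503}{z{\left(2048 \right)} \frac{1}{-2828280}} - \frac{4182957}{g} = \frac{710951 - 1677503}{2 \cdot 2048 \left(-1487 + 2048\right) \frac{1}{-2828280}} - \frac{4182957}{401259} = - \frac{966552}{2 \cdot 2048 \cdot 561 \left(- \frac{1}{2828280}\right)} - \frac{1394319}{133753} = - \frac{966552}{2297856 \left(- \frac{1}{2828280}\right)} - \frac{1394319}{133753} = - \frac{966552}{- \frac{95744}{117845}} - \frac{1394319}{133753} = \left(-966552\right) \left(- \frac{117845}{95744}\right) - \frac{1394319}{133753} = \frac{837524415}{704} - \frac{1394319}{133753} = \frac{112020421478919}{94162112}$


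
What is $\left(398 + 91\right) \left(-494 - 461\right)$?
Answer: $-466995$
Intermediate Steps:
$\left(398 + 91\right) \left(-494 - 461\right) = 489 \left(-955\right) = -466995$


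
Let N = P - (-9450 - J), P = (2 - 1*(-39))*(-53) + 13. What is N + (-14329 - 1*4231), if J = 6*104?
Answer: -10646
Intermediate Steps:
J = 624
P = -2160 (P = (2 + 39)*(-53) + 13 = 41*(-53) + 13 = -2173 + 13 = -2160)
N = 7914 (N = -2160 - (-9450 - 1*624) = -2160 - (-9450 - 624) = -2160 - 1*(-10074) = -2160 + 10074 = 7914)
N + (-14329 - 1*4231) = 7914 + (-14329 - 1*4231) = 7914 + (-14329 - 4231) = 7914 - 18560 = -10646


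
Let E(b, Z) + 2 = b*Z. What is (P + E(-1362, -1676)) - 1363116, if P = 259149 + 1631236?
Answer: 2809979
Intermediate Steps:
P = 1890385
E(b, Z) = -2 + Z*b (E(b, Z) = -2 + b*Z = -2 + Z*b)
(P + E(-1362, -1676)) - 1363116 = (1890385 + (-2 - 1676*(-1362))) - 1363116 = (1890385 + (-2 + 2282712)) - 1363116 = (1890385 + 2282710) - 1363116 = 4173095 - 1363116 = 2809979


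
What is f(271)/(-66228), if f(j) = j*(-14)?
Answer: 1897/33114 ≈ 0.057287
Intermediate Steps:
f(j) = -14*j
f(271)/(-66228) = -14*271/(-66228) = -3794*(-1/66228) = 1897/33114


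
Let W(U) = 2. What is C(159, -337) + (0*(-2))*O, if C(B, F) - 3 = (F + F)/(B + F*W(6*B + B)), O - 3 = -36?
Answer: 2219/515 ≈ 4.3087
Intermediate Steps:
O = -33 (O = 3 - 36 = -33)
C(B, F) = 3 + 2*F/(B + 2*F) (C(B, F) = 3 + (F + F)/(B + F*2) = 3 + (2*F)/(B + 2*F) = 3 + 2*F/(B + 2*F))
C(159, -337) + (0*(-2))*O = (3*159 + 8*(-337))/(159 + 2*(-337)) + (0*(-2))*(-33) = (477 - 2696)/(159 - 674) + 0*(-33) = -2219/(-515) + 0 = -1/515*(-2219) + 0 = 2219/515 + 0 = 2219/515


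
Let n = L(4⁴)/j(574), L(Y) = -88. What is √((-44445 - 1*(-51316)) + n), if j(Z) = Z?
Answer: √565944771/287 ≈ 82.891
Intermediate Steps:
n = -44/287 (n = -88/574 = -88*1/574 = -44/287 ≈ -0.15331)
√((-44445 - 1*(-51316)) + n) = √((-44445 - 1*(-51316)) - 44/287) = √((-44445 + 51316) - 44/287) = √(6871 - 44/287) = √(1971933/287) = √565944771/287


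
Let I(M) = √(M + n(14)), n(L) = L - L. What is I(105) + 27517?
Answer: 27517 + √105 ≈ 27527.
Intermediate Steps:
n(L) = 0
I(M) = √M (I(M) = √(M + 0) = √M)
I(105) + 27517 = √105 + 27517 = 27517 + √105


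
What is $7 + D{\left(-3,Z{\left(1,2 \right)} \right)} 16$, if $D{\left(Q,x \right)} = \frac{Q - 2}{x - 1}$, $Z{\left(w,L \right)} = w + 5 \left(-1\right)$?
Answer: $23$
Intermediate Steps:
$Z{\left(w,L \right)} = -5 + w$ ($Z{\left(w,L \right)} = w - 5 = -5 + w$)
$D{\left(Q,x \right)} = \frac{-2 + Q}{-1 + x}$
$7 + D{\left(-3,Z{\left(1,2 \right)} \right)} 16 = 7 + \frac{-2 - 3}{-1 + \left(-5 + 1\right)} 16 = 7 + \frac{1}{-1 - 4} \left(-5\right) 16 = 7 + \frac{1}{-5} \left(-5\right) 16 = 7 + \left(- \frac{1}{5}\right) \left(-5\right) 16 = 7 + 1 \cdot 16 = 7 + 16 = 23$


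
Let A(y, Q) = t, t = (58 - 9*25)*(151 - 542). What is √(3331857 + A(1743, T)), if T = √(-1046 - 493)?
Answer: √3397154 ≈ 1843.1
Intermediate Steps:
T = 9*I*√19 (T = √(-1539) = 9*I*√19 ≈ 39.23*I)
t = 65297 (t = (58 - 225)*(-391) = -167*(-391) = 65297)
A(y, Q) = 65297
√(3331857 + A(1743, T)) = √(3331857 + 65297) = √3397154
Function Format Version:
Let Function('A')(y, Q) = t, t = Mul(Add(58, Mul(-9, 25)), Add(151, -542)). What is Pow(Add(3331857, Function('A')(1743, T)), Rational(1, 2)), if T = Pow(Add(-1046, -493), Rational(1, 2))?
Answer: Pow(3397154, Rational(1, 2)) ≈ 1843.1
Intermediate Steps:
T = Mul(9, I, Pow(19, Rational(1, 2))) (T = Pow(-1539, Rational(1, 2)) = Mul(9, I, Pow(19, Rational(1, 2))) ≈ Mul(39.230, I))
t = 65297 (t = Mul(Add(58, -225), -391) = Mul(-167, -391) = 65297)
Function('A')(y, Q) = 65297
Pow(Add(3331857, Function('A')(1743, T)), Rational(1, 2)) = Pow(Add(3331857, 65297), Rational(1, 2)) = Pow(3397154, Rational(1, 2))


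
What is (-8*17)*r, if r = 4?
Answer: -544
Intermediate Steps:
(-8*17)*r = -8*17*4 = -136*4 = -544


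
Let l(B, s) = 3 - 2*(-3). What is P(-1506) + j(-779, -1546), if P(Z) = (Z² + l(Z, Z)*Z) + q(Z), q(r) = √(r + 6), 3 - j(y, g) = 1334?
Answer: 2253151 + 10*I*√15 ≈ 2.2532e+6 + 38.73*I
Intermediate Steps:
j(y, g) = -1331 (j(y, g) = 3 - 1*1334 = 3 - 1334 = -1331)
q(r) = √(6 + r)
l(B, s) = 9 (l(B, s) = 3 + 6 = 9)
P(Z) = Z² + √(6 + Z) + 9*Z (P(Z) = (Z² + 9*Z) + √(6 + Z) = Z² + √(6 + Z) + 9*Z)
P(-1506) + j(-779, -1546) = ((-1506)² + √(6 - 1506) + 9*(-1506)) - 1331 = (2268036 + √(-1500) - 13554) - 1331 = (2268036 + 10*I*√15 - 13554) - 1331 = (2254482 + 10*I*√15) - 1331 = 2253151 + 10*I*√15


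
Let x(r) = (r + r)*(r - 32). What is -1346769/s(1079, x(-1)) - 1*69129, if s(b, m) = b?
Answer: -75936960/1079 ≈ -70377.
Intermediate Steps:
x(r) = 2*r*(-32 + r) (x(r) = (2*r)*(-32 + r) = 2*r*(-32 + r))
-1346769/s(1079, x(-1)) - 1*69129 = -1346769/1079 - 1*69129 = -1346769*1/1079 - 69129 = -1346769/1079 - 69129 = -75936960/1079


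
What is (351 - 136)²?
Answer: 46225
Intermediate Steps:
(351 - 136)² = 215² = 46225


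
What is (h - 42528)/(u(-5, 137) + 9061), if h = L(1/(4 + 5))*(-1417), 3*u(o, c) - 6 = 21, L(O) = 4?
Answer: -24098/4535 ≈ -5.3138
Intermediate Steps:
u(o, c) = 9 (u(o, c) = 2 + (⅓)*21 = 2 + 7 = 9)
h = -5668 (h = 4*(-1417) = -5668)
(h - 42528)/(u(-5, 137) + 9061) = (-5668 - 42528)/(9 + 9061) = -48196/9070 = -48196*1/9070 = -24098/4535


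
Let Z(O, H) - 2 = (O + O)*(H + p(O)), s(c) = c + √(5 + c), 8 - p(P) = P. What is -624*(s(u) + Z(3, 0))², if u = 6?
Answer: -907920 - 47424*√11 ≈ -1.0652e+6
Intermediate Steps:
p(P) = 8 - P
Z(O, H) = 2 + 2*O*(8 + H - O) (Z(O, H) = 2 + (O + O)*(H + (8 - O)) = 2 + (2*O)*(8 + H - O) = 2 + 2*O*(8 + H - O))
-624*(s(u) + Z(3, 0))² = -624*((6 + √(5 + 6)) + (2 - 2*3*(-8 + 3) + 2*0*3))² = -624*((6 + √11) + (2 - 2*3*(-5) + 0))² = -624*((6 + √11) + (2 + 30 + 0))² = -624*((6 + √11) + 32)² = -624*(38 + √11)²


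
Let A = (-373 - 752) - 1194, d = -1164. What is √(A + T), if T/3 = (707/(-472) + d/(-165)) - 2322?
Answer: 3*I*√173503549670/12980 ≈ 96.272*I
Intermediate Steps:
T = -180404607/25960 (T = 3*((707/(-472) - 1164/(-165)) - 2322) = 3*((707*(-1/472) - 1164*(-1/165)) - 2322) = 3*((-707/472 + 388/55) - 2322) = 3*(144251/25960 - 2322) = 3*(-60134869/25960) = -180404607/25960 ≈ -6949.3)
A = -2319 (A = -1125 - 1194 = -2319)
√(A + T) = √(-2319 - 180404607/25960) = √(-240605847/25960) = 3*I*√173503549670/12980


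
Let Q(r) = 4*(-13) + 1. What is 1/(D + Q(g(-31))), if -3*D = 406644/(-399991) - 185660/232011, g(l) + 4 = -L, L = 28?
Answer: -278406935703/14030145510709 ≈ -0.019843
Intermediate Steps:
g(l) = -32 (g(l) = -4 - 1*28 = -4 - 28 = -32)
D = 168608210144/278406935703 (D = -(406644/(-399991) - 185660/232011)/3 = -(406644*(-1/399991) - 185660*1/232011)/3 = -(-406644/399991 - 185660/232011)/3 = -⅓*(-168608210144/92802311901) = 168608210144/278406935703 ≈ 0.60562)
Q(r) = -51 (Q(r) = -52 + 1 = -51)
1/(D + Q(g(-31))) = 1/(168608210144/278406935703 - 51) = 1/(-14030145510709/278406935703) = -278406935703/14030145510709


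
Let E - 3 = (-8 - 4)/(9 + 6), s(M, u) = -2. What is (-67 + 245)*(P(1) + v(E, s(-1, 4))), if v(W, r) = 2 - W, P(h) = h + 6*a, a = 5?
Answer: 27412/5 ≈ 5482.4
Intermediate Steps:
P(h) = 30 + h (P(h) = h + 6*5 = h + 30 = 30 + h)
E = 11/5 (E = 3 + (-8 - 4)/(9 + 6) = 3 - 12/15 = 3 - 12*1/15 = 3 - 4/5 = 11/5 ≈ 2.2000)
(-67 + 245)*(P(1) + v(E, s(-1, 4))) = (-67 + 245)*((30 + 1) + (2 - 1*11/5)) = 178*(31 + (2 - 11/5)) = 178*(31 - 1/5) = 178*(154/5) = 27412/5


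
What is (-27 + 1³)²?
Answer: 676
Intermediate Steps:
(-27 + 1³)² = (-27 + 1)² = (-26)² = 676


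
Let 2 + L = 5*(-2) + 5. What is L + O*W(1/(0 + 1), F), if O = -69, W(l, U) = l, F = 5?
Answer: -76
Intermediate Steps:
L = -7 (L = -2 + (5*(-2) + 5) = -2 + (-10 + 5) = -2 - 5 = -7)
L + O*W(1/(0 + 1), F) = -7 - 69/(0 + 1) = -7 - 69/1 = -7 - 69*1 = -7 - 69 = -76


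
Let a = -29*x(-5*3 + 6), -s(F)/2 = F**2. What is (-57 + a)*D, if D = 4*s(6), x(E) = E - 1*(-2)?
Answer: -42048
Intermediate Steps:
s(F) = -2*F**2
x(E) = 2 + E (x(E) = E + 2 = 2 + E)
D = -288 (D = 4*(-2*6**2) = 4*(-2*36) = 4*(-72) = -288)
a = 203 (a = -29*(2 + (-5*3 + 6)) = -29*(2 + (-15 + 6)) = -29*(2 - 9) = -29*(-7) = 203)
(-57 + a)*D = (-57 + 203)*(-288) = 146*(-288) = -42048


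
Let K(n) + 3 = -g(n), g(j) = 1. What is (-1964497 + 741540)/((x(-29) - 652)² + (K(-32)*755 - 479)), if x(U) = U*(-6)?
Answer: -1222957/224985 ≈ -5.4357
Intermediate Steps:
x(U) = -6*U
K(n) = -4 (K(n) = -3 - 1*1 = -3 - 1 = -4)
(-1964497 + 741540)/((x(-29) - 652)² + (K(-32)*755 - 479)) = (-1964497 + 741540)/((-6*(-29) - 652)² + (-4*755 - 479)) = -1222957/((174 - 652)² + (-3020 - 479)) = -1222957/((-478)² - 3499) = -1222957/(228484 - 3499) = -1222957/224985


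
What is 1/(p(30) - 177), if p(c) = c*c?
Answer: 1/723 ≈ 0.0013831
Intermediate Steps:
p(c) = c²
1/(p(30) - 177) = 1/(30² - 177) = 1/(900 - 177) = 1/723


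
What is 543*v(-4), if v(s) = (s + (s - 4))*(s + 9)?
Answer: -32580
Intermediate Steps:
v(s) = (-4 + 2*s)*(9 + s) (v(s) = (s + (-4 + s))*(9 + s) = (-4 + 2*s)*(9 + s))
543*v(-4) = 543*(-36 + 2*(-4)² + 14*(-4)) = 543*(-36 + 2*16 - 56) = 543*(-36 + 32 - 56) = 543*(-60) = -32580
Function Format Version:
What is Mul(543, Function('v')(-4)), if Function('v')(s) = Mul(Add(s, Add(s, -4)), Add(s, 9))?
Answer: -32580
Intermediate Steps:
Function('v')(s) = Mul(Add(-4, Mul(2, s)), Add(9, s)) (Function('v')(s) = Mul(Add(s, Add(-4, s)), Add(9, s)) = Mul(Add(-4, Mul(2, s)), Add(9, s)))
Mul(543, Function('v')(-4)) = Mul(543, Add(-36, Mul(2, Pow(-4, 2)), Mul(14, -4))) = Mul(543, Add(-36, Mul(2, 16), -56)) = Mul(543, Add(-36, 32, -56)) = Mul(543, -60) = -32580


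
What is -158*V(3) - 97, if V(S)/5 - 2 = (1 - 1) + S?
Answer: -4047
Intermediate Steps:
V(S) = 10 + 5*S (V(S) = 10 + 5*((1 - 1) + S) = 10 + 5*(0 + S) = 10 + 5*S)
-158*V(3) - 97 = -158*(10 + 5*3) - 97 = -158*(10 + 15) - 97 = -158*25 - 97 = -3950 - 97 = -4047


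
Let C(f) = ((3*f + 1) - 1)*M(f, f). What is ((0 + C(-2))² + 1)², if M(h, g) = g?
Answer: 21025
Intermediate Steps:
C(f) = 3*f² (C(f) = ((3*f + 1) - 1)*f = ((1 + 3*f) - 1)*f = (3*f)*f = 3*f²)
((0 + C(-2))² + 1)² = ((0 + 3*(-2)²)² + 1)² = ((0 + 3*4)² + 1)² = ((0 + 12)² + 1)² = (12² + 1)² = (144 + 1)² = 145² = 21025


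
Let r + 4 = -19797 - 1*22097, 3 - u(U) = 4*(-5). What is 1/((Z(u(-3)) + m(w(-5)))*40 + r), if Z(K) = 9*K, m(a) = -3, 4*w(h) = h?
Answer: -1/33738 ≈ -2.9640e-5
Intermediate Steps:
u(U) = 23 (u(U) = 3 - 4*(-5) = 3 - 1*(-20) = 3 + 20 = 23)
w(h) = h/4
r = -41898 (r = -4 + (-19797 - 1*22097) = -4 + (-19797 - 22097) = -4 - 41894 = -41898)
1/((Z(u(-3)) + m(w(-5)))*40 + r) = 1/((9*23 - 3)*40 - 41898) = 1/((207 - 3)*40 - 41898) = 1/(204*40 - 41898) = 1/(8160 - 41898) = 1/(-33738) = -1/33738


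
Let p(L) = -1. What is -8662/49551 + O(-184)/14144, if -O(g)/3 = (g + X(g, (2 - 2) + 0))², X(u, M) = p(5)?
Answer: -5210164253/700849344 ≈ -7.4341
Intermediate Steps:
X(u, M) = -1
O(g) = -3*(-1 + g)² (O(g) = -3*(g - 1)² = -3*(-1 + g)²)
-8662/49551 + O(-184)/14144 = -8662/49551 - 3*(-1 - 184)²/14144 = -8662*1/49551 - 3*(-185)²*(1/14144) = -8662/49551 - 3*34225*(1/14144) = -8662/49551 - 102675*1/14144 = -8662/49551 - 102675/14144 = -5210164253/700849344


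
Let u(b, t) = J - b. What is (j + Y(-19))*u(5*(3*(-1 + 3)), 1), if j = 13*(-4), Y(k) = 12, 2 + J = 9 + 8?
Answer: 600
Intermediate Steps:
J = 15 (J = -2 + (9 + 8) = -2 + 17 = 15)
u(b, t) = 15 - b
j = -52
(j + Y(-19))*u(5*(3*(-1 + 3)), 1) = (-52 + 12)*(15 - 5*3*(-1 + 3)) = -40*(15 - 5*3*2) = -40*(15 - 5*6) = -40*(15 - 1*30) = -40*(15 - 30) = -40*(-15) = 600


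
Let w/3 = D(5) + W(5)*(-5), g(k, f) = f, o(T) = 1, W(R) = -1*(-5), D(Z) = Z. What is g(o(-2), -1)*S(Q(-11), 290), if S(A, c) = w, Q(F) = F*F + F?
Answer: 60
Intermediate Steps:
W(R) = 5
Q(F) = F + F² (Q(F) = F² + F = F + F²)
w = -60 (w = 3*(5 + 5*(-5)) = 3*(5 - 25) = 3*(-20) = -60)
S(A, c) = -60
g(o(-2), -1)*S(Q(-11), 290) = -1*(-60) = 60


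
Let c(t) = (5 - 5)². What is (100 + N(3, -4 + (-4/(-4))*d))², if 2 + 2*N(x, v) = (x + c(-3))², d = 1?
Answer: 42849/4 ≈ 10712.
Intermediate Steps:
c(t) = 0 (c(t) = 0² = 0)
N(x, v) = -1 + x²/2 (N(x, v) = -1 + (x + 0)²/2 = -1 + x²/2)
(100 + N(3, -4 + (-4/(-4))*d))² = (100 + (-1 + (½)*3²))² = (100 + (-1 + (½)*9))² = (100 + (-1 + 9/2))² = (100 + 7/2)² = (207/2)² = 42849/4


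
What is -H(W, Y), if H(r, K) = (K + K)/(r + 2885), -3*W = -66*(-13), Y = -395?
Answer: 790/2599 ≈ 0.30396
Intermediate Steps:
W = -286 (W = -(-22)*(-13) = -⅓*858 = -286)
H(r, K) = 2*K/(2885 + r) (H(r, K) = (2*K)/(2885 + r) = 2*K/(2885 + r))
-H(W, Y) = -2*(-395)/(2885 - 286) = -2*(-395)/2599 = -1*(-790/2599) = 790/2599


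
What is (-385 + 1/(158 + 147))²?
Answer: 13788395776/93025 ≈ 1.4822e+5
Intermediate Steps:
(-385 + 1/(158 + 147))² = (-385 + 1/305)² = (-117424/305)² = 13788395776/93025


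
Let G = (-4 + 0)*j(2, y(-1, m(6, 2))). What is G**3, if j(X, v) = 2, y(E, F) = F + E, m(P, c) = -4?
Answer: -512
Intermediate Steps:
y(E, F) = E + F
G = -8 (G = (-4 + 0)*2 = -4*2 = -8)
G**3 = (-8)**3 = -512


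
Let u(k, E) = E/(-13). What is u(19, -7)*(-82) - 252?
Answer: -3850/13 ≈ -296.15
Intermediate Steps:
u(k, E) = -E/13 (u(k, E) = E*(-1/13) = -E/13)
u(19, -7)*(-82) - 252 = -1/13*(-7)*(-82) - 252 = (7/13)*(-82) - 252 = -574/13 - 252 = -3850/13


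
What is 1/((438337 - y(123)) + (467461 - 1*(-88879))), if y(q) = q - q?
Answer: 1/994677 ≈ 1.0054e-6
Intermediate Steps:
y(q) = 0
1/((438337 - y(123)) + (467461 - 1*(-88879))) = 1/((438337 - 1*0) + (467461 - 1*(-88879))) = 1/((438337 + 0) + (467461 + 88879)) = 1/(438337 + 556340) = 1/994677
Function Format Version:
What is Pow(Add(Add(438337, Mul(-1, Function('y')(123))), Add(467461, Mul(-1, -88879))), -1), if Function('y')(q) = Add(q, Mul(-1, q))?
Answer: Rational(1, 994677) ≈ 1.0054e-6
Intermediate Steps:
Function('y')(q) = 0
Pow(Add(Add(438337, Mul(-1, Function('y')(123))), Add(467461, Mul(-1, -88879))), -1) = Pow(Add(Add(438337, Mul(-1, 0)), Add(467461, Mul(-1, -88879))), -1) = Pow(Add(Add(438337, 0), Add(467461, 88879)), -1) = Pow(Add(438337, 556340), -1) = Pow(994677, -1) = Rational(1, 994677)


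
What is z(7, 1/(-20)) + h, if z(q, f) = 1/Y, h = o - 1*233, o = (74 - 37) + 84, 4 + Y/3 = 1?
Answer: -1009/9 ≈ -112.11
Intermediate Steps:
Y = -9 (Y = -12 + 3*1 = -12 + 3 = -9)
o = 121 (o = 37 + 84 = 121)
h = -112 (h = 121 - 1*233 = 121 - 233 = -112)
z(q, f) = -1/9 (z(q, f) = 1/(-9) = -1/9)
z(7, 1/(-20)) + h = -1/9 - 112 = -1009/9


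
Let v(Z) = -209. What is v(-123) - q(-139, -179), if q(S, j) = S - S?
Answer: -209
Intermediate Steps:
q(S, j) = 0
v(-123) - q(-139, -179) = -209 - 1*0 = -209 + 0 = -209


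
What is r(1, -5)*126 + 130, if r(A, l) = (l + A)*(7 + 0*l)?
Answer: -3398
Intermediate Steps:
r(A, l) = 7*A + 7*l (r(A, l) = (A + l)*(7 + 0) = (A + l)*7 = 7*A + 7*l)
r(1, -5)*126 + 130 = (7*1 + 7*(-5))*126 + 130 = (7 - 35)*126 + 130 = -28*126 + 130 = -3528 + 130 = -3398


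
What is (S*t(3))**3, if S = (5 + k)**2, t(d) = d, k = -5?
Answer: 0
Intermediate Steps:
S = 0 (S = (5 - 5)**2 = 0**2 = 0)
(S*t(3))**3 = (0*3)**3 = 0**3 = 0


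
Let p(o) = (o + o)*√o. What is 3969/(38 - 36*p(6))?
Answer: -75411/559150 - 428652*√6/279575 ≈ -3.8905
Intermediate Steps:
p(o) = 2*o^(3/2) (p(o) = (2*o)*√o = 2*o^(3/2))
3969/(38 - 36*p(6)) = 3969/(38 - 72*6^(3/2)) = 3969/(38 - 72*6*√6) = 3969/(38 - 432*√6)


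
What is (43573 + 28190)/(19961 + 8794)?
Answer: 23921/9585 ≈ 2.4957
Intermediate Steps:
(43573 + 28190)/(19961 + 8794) = 71763/28755 = 71763*(1/28755) = 23921/9585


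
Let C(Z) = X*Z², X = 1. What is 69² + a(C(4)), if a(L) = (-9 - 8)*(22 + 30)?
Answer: 3877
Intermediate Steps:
C(Z) = Z² (C(Z) = 1*Z² = Z²)
a(L) = -884 (a(L) = -17*52 = -884)
69² + a(C(4)) = 69² - 884 = 4761 - 884 = 3877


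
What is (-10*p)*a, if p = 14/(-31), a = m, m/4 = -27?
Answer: -15120/31 ≈ -487.74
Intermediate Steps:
m = -108 (m = 4*(-27) = -108)
a = -108
p = -14/31 (p = 14*(-1/31) = -14/31 ≈ -0.45161)
(-10*p)*a = -10*(-14/31)*(-108) = (140/31)*(-108) = -15120/31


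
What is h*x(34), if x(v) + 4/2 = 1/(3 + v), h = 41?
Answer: -2993/37 ≈ -80.892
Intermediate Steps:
x(v) = -2 + 1/(3 + v)
h*x(34) = 41*((-5 - 2*34)/(3 + 34)) = 41*((-5 - 68)/37) = 41*((1/37)*(-73)) = 41*(-73/37) = -2993/37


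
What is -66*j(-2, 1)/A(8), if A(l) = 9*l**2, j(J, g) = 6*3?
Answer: -33/16 ≈ -2.0625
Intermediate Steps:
j(J, g) = 18
-66*j(-2, 1)/A(8) = -1188/(9*8**2) = -1188/(9*64) = -1188/576 = -66*1/32 = -33/16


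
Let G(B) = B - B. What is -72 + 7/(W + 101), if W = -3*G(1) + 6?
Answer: -7697/107 ≈ -71.935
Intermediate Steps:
G(B) = 0
W = 6 (W = -3*0 + 6 = 0 + 6 = 6)
-72 + 7/(W + 101) = -72 + 7/(6 + 101) = -72 + 7/107 = -7697/107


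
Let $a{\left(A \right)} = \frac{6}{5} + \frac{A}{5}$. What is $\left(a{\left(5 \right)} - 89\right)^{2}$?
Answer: $\frac{188356}{25} \approx 7534.2$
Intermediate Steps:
$a{\left(A \right)} = \frac{6}{5} + \frac{A}{5}$ ($a{\left(A \right)} = 6 \cdot \frac{1}{5} + A \frac{1}{5} = \frac{6}{5} + \frac{A}{5}$)
$\left(a{\left(5 \right)} - 89\right)^{2} = \left(\left(\frac{6}{5} + \frac{1}{5} \cdot 5\right) - 89\right)^{2} = \left(\left(\frac{6}{5} + 1\right) - 89\right)^{2} = \left(\frac{11}{5} - 89\right)^{2} = \left(- \frac{434}{5}\right)^{2} = \frac{188356}{25}$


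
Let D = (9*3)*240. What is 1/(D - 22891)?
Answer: -1/16411 ≈ -6.0935e-5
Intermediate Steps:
D = 6480 (D = 27*240 = 6480)
1/(D - 22891) = 1/(6480 - 22891) = 1/(-16411) = -1/16411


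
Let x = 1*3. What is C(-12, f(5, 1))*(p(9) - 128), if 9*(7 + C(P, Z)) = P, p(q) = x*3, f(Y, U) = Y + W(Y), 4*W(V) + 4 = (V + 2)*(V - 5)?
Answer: 2975/3 ≈ 991.67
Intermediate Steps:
x = 3
W(V) = -1 + (-5 + V)*(2 + V)/4 (W(V) = -1 + ((V + 2)*(V - 5))/4 = -1 + ((2 + V)*(-5 + V))/4 = -1 + ((-5 + V)*(2 + V))/4 = -1 + (-5 + V)*(2 + V)/4)
f(Y, U) = -7/2 + Y/4 + Y²/4 (f(Y, U) = Y + (-7/2 - 3*Y/4 + Y²/4) = -7/2 + Y/4 + Y²/4)
p(q) = 9 (p(q) = 3*3 = 9)
C(P, Z) = -7 + P/9
C(-12, f(5, 1))*(p(9) - 128) = (-7 + (⅑)*(-12))*(9 - 128) = (-7 - 4/3)*(-119) = -25/3*(-119) = 2975/3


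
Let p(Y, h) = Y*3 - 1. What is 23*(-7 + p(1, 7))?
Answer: -115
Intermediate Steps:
p(Y, h) = -1 + 3*Y (p(Y, h) = 3*Y - 1 = -1 + 3*Y)
23*(-7 + p(1, 7)) = 23*(-7 + (-1 + 3*1)) = 23*(-7 + (-1 + 3)) = 23*(-7 + 2) = 23*(-5) = -115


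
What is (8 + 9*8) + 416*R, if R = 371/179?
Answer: 168656/179 ≈ 942.21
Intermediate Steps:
R = 371/179 (R = 371*(1/179) = 371/179 ≈ 2.0726)
(8 + 9*8) + 416*R = (8 + 9*8) + 416*(371/179) = (8 + 72) + 154336/179 = 80 + 154336/179 = 168656/179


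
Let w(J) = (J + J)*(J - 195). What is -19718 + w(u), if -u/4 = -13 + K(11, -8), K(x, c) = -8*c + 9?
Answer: 189082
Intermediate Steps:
K(x, c) = 9 - 8*c
u = -240 (u = -4*(-13 + (9 - 8*(-8))) = -4*(-13 + (9 + 64)) = -4*(-13 + 73) = -4*60 = -240)
w(J) = 2*J*(-195 + J) (w(J) = (2*J)*(-195 + J) = 2*J*(-195 + J))
-19718 + w(u) = -19718 + 2*(-240)*(-195 - 240) = -19718 + 2*(-240)*(-435) = -19718 + 208800 = 189082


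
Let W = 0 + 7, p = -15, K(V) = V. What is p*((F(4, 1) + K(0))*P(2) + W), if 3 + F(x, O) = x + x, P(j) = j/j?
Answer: -180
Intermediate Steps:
P(j) = 1
F(x, O) = -3 + 2*x (F(x, O) = -3 + (x + x) = -3 + 2*x)
W = 7
p*((F(4, 1) + K(0))*P(2) + W) = -15*(((-3 + 2*4) + 0)*1 + 7) = -15*(((-3 + 8) + 0)*1 + 7) = -15*((5 + 0)*1 + 7) = -15*(5*1 + 7) = -15*(5 + 7) = -15*12 = -180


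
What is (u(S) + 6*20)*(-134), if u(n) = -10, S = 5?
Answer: -14740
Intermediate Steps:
(u(S) + 6*20)*(-134) = (-10 + 6*20)*(-134) = (-10 + 120)*(-134) = 110*(-134) = -14740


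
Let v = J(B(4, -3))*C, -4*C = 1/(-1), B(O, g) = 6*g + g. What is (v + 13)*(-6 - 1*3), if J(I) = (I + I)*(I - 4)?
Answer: -4959/2 ≈ -2479.5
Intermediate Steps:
B(O, g) = 7*g
J(I) = 2*I*(-4 + I) (J(I) = (2*I)*(-4 + I) = 2*I*(-4 + I))
C = 1/4 (C = -1/4/(-1) = -1/4*(-1) = 1/4 ≈ 0.25000)
v = 525/2 (v = (2*(7*(-3))*(-4 + 7*(-3)))*(1/4) = (2*(-21)*(-4 - 21))*(1/4) = (2*(-21)*(-25))*(1/4) = 1050*(1/4) = 525/2 ≈ 262.50)
(v + 13)*(-6 - 1*3) = (525/2 + 13)*(-6 - 1*3) = 551*(-6 - 3)/2 = (551/2)*(-9) = -4959/2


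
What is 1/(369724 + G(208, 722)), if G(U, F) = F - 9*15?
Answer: 1/370311 ≈ 2.7004e-6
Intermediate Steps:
G(U, F) = -135 + F (G(U, F) = F - 135 = -135 + F)
1/(369724 + G(208, 722)) = 1/(369724 + (-135 + 722)) = 1/(369724 + 587) = 1/370311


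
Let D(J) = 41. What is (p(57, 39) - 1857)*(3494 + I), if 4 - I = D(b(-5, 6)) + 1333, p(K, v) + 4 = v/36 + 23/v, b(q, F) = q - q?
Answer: -51339735/13 ≈ -3.9492e+6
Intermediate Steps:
b(q, F) = 0
p(K, v) = -4 + 23/v + v/36 (p(K, v) = -4 + (v/36 + 23/v) = -4 + (23/v + v/36) = -4 + 23/v + v/36)
I = -1370 (I = 4 - (41 + 1333) = 4 - 1*1374 = 4 - 1374 = -1370)
(p(57, 39) - 1857)*(3494 + I) = ((-4 + 23/39 + (1/36)*39) - 1857)*(3494 - 1370) = ((-4 + 23*(1/39) + 13/12) - 1857)*2124 = ((-4 + 23/39 + 13/12) - 1857)*2124 = (-121/52 - 1857)*2124 = -96685/52*2124 = -51339735/13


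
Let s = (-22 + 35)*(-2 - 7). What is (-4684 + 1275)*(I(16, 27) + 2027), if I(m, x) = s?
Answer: -6511190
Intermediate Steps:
s = -117 (s = 13*(-9) = -117)
I(m, x) = -117
(-4684 + 1275)*(I(16, 27) + 2027) = (-4684 + 1275)*(-117 + 2027) = -3409*1910 = -6511190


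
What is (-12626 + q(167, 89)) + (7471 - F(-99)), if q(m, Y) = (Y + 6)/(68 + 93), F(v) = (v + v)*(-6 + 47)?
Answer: 477138/161 ≈ 2963.6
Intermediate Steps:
F(v) = 82*v (F(v) = (2*v)*41 = 82*v)
q(m, Y) = 6/161 + Y/161 (q(m, Y) = (6 + Y)/161 = (6 + Y)*(1/161) = 6/161 + Y/161)
(-12626 + q(167, 89)) + (7471 - F(-99)) = (-12626 + (6/161 + (1/161)*89)) + (7471 - 82*(-99)) = (-12626 + (6/161 + 89/161)) + (7471 - 1*(-8118)) = (-12626 + 95/161) + (7471 + 8118) = -2032691/161 + 15589 = 477138/161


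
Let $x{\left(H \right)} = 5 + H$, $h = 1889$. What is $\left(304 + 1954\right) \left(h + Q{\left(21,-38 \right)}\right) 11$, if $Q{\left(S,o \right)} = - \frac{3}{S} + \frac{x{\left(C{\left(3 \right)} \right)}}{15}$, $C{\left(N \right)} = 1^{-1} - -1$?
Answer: $\frac{4927337602}{105} \approx 4.6927 \cdot 10^{7}$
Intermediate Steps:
$C{\left(N \right)} = 2$ ($C{\left(N \right)} = 1 + 1 = 2$)
$Q{\left(S,o \right)} = \frac{7}{15} - \frac{3}{S}$ ($Q{\left(S,o \right)} = - \frac{3}{S} + \frac{5 + 2}{15} = - \frac{3}{S} + 7 \cdot \frac{1}{15} = - \frac{3}{S} + \frac{7}{15} = \frac{7}{15} - \frac{3}{S}$)
$\left(304 + 1954\right) \left(h + Q{\left(21,-38 \right)}\right) 11 = \left(304 + 1954\right) \left(1889 + \left(\frac{7}{15} - \frac{3}{21}\right)\right) 11 = 2258 \left(1889 + \left(\frac{7}{15} - \frac{1}{7}\right)\right) 11 = 2258 \left(1889 + \frac{34}{105}\right) 11 = 2258 \cdot \frac{198379}{105} \cdot 11 = \frac{447939782}{105} \cdot 11 = \frac{4927337602}{105}$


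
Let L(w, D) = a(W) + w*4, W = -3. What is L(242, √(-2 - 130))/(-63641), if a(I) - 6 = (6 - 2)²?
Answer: -990/63641 ≈ -0.015556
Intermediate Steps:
a(I) = 22 (a(I) = 6 + (6 - 2)² = 6 + 4² = 6 + 16 = 22)
L(w, D) = 22 + 4*w (L(w, D) = 22 + w*4 = 22 + 4*w)
L(242, √(-2 - 130))/(-63641) = (22 + 4*242)/(-63641) = (22 + 968)*(-1/63641) = 990*(-1/63641) = -990/63641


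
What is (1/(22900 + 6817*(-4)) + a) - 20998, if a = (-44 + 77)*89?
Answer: -78890449/4368 ≈ -18061.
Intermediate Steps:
a = 2937 (a = 33*89 = 2937)
(1/(22900 + 6817*(-4)) + a) - 20998 = (1/(22900 + 6817*(-4)) + 2937) - 20998 = (1/(22900 - 27268) + 2937) - 20998 = (1/(-4368) + 2937) - 20998 = (-1/4368 + 2937) - 20998 = 12828815/4368 - 20998 = -78890449/4368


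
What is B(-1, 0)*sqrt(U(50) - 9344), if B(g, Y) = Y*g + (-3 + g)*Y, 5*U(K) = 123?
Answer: 0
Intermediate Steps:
U(K) = 123/5 (U(K) = (1/5)*123 = 123/5)
B(g, Y) = Y*g + Y*(-3 + g)
B(-1, 0)*sqrt(U(50) - 9344) = (0*(-3 + 2*(-1)))*sqrt(123/5 - 9344) = (0*(-3 - 2))*sqrt(-46597/5) = (0*(-5))*(I*sqrt(232985)/5) = 0*(I*sqrt(232985)/5) = 0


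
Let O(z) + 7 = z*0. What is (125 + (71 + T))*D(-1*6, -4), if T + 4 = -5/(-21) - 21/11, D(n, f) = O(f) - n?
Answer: -43966/231 ≈ -190.33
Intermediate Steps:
O(z) = -7 (O(z) = -7 + z*0 = -7 + 0 = -7)
D(n, f) = -7 - n
T = -1310/231 (T = -4 + (-5/(-21) - 21/11) = -4 + (-5*(-1/21) - 21*1/11) = -4 + (5/21 - 21/11) = -4 - 386/231 = -1310/231 ≈ -5.6710)
(125 + (71 + T))*D(-1*6, -4) = (125 + (71 - 1310/231))*(-7 - (-1)*6) = (125 + 15091/231)*(-7 - 1*(-6)) = 43966*(-7 + 6)/231 = (43966/231)*(-1) = -43966/231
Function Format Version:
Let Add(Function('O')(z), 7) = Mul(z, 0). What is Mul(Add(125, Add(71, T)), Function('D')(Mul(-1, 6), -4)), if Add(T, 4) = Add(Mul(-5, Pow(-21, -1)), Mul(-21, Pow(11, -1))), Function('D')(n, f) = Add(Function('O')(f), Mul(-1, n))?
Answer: Rational(-43966, 231) ≈ -190.33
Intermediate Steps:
Function('O')(z) = -7 (Function('O')(z) = Add(-7, Mul(z, 0)) = Add(-7, 0) = -7)
Function('D')(n, f) = Add(-7, Mul(-1, n))
T = Rational(-1310, 231) (T = Add(-4, Add(Mul(-5, Pow(-21, -1)), Mul(-21, Pow(11, -1)))) = Add(-4, Add(Mul(-5, Rational(-1, 21)), Mul(-21, Rational(1, 11)))) = Add(-4, Add(Rational(5, 21), Rational(-21, 11))) = Add(-4, Rational(-386, 231)) = Rational(-1310, 231) ≈ -5.6710)
Mul(Add(125, Add(71, T)), Function('D')(Mul(-1, 6), -4)) = Mul(Add(125, Add(71, Rational(-1310, 231))), Add(-7, Mul(-1, Mul(-1, 6)))) = Mul(Add(125, Rational(15091, 231)), Add(-7, Mul(-1, -6))) = Mul(Rational(43966, 231), Add(-7, 6)) = Mul(Rational(43966, 231), -1) = Rational(-43966, 231)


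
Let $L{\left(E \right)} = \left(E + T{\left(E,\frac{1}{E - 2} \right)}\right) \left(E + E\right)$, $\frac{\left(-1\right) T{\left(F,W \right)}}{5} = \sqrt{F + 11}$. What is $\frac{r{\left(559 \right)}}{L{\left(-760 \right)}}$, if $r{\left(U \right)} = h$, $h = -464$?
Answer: $- \frac{232}{596325} + \frac{29 i \sqrt{749}}{11330175} \approx -0.00038905 + 7.0049 \cdot 10^{-5} i$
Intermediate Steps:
$T{\left(F,W \right)} = - 5 \sqrt{11 + F}$ ($T{\left(F,W \right)} = - 5 \sqrt{F + 11} = - 5 \sqrt{11 + F}$)
$L{\left(E \right)} = 2 E \left(E - 5 \sqrt{11 + E}\right)$ ($L{\left(E \right)} = \left(E - 5 \sqrt{11 + E}\right) \left(E + E\right) = \left(E - 5 \sqrt{11 + E}\right) 2 E = 2 E \left(E - 5 \sqrt{11 + E}\right)$)
$r{\left(U \right)} = -464$
$\frac{r{\left(559 \right)}}{L{\left(-760 \right)}} = - \frac{464}{2 \left(-760\right) \left(-760 - 5 \sqrt{11 - 760}\right)} = - \frac{464}{2 \left(-760\right) \left(-760 - 5 \sqrt{-749}\right)} = - \frac{464}{2 \left(-760\right) \left(-760 - 5 i \sqrt{749}\right)} = - \frac{464}{1155200 + 7600 i \sqrt{749}}$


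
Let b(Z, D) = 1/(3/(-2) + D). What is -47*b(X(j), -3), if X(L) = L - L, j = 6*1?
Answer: 94/9 ≈ 10.444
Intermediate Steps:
j = 6
X(L) = 0
b(Z, D) = 1/(-3/2 + D) (b(Z, D) = 1/(3*(-½) + D) = 1/(-3/2 + D))
-47*b(X(j), -3) = -94/(-3 + 2*(-3)) = -94/(-3 - 6) = -94/(-9) = -94*(-1)/9 = -47*(-2/9) = 94/9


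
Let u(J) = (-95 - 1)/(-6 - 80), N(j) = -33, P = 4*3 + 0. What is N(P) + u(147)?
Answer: -1371/43 ≈ -31.884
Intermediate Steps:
P = 12 (P = 12 + 0 = 12)
u(J) = 48/43 (u(J) = -96/(-86) = -96*(-1/86) = 48/43)
N(P) + u(147) = -33 + 48/43 = -1371/43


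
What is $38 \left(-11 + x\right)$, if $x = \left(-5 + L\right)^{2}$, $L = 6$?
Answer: $-380$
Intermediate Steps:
$x = 1$ ($x = \left(-5 + 6\right)^{2} = 1^{2} = 1$)
$38 \left(-11 + x\right) = 38 \left(-11 + 1\right) = 38 \left(-10\right) = -380$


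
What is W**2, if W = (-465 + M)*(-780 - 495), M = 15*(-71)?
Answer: 3805425562500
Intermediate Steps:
M = -1065
W = 1950750 (W = (-465 - 1065)*(-780 - 495) = -1530*(-1275) = 1950750)
W**2 = 1950750**2 = 3805425562500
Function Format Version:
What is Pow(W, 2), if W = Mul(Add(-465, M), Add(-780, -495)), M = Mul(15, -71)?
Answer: 3805425562500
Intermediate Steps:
M = -1065
W = 1950750 (W = Mul(Add(-465, -1065), Add(-780, -495)) = Mul(-1530, -1275) = 1950750)
Pow(W, 2) = Pow(1950750, 2) = 3805425562500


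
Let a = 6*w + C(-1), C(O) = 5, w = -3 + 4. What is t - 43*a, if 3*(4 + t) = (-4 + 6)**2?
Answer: -1427/3 ≈ -475.67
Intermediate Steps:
w = 1
t = -8/3 (t = -4 + (-4 + 6)**2/3 = -4 + (1/3)*2**2 = -4 + (1/3)*4 = -4 + 4/3 = -8/3 ≈ -2.6667)
a = 11 (a = 6*1 + 5 = 6 + 5 = 11)
t - 43*a = -8/3 - 43*11 = -8/3 - 473 = -1427/3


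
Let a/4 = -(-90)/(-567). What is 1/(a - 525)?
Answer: -63/33115 ≈ -0.0019025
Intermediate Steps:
a = -40/63 (a = 4*(-(-90)/(-567)) = 4*(-(-90)*(-1)/567) = 4*(-3*10/189) = 4*(-10/63) = -40/63 ≈ -0.63492)
1/(a - 525) = 1/(-40/63 - 525) = 1/(-33115/63) = -63/33115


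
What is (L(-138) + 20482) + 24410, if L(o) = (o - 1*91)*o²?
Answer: -4316184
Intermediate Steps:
L(o) = o²*(-91 + o) (L(o) = (o - 91)*o² = (-91 + o)*o² = o²*(-91 + o))
(L(-138) + 20482) + 24410 = ((-138)²*(-91 - 138) + 20482) + 24410 = (19044*(-229) + 20482) + 24410 = (-4361076 + 20482) + 24410 = -4340594 + 24410 = -4316184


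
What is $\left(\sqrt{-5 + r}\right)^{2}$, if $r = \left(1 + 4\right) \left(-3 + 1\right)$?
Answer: $-15$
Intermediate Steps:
$r = -10$ ($r = 5 \left(-2\right) = -10$)
$\left(\sqrt{-5 + r}\right)^{2} = \left(\sqrt{-5 - 10}\right)^{2} = \left(\sqrt{-15}\right)^{2} = \left(i \sqrt{15}\right)^{2} = -15$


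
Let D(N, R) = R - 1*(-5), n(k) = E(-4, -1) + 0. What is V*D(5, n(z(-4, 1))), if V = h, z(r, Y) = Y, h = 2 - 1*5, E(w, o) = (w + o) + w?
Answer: 12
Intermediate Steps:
E(w, o) = o + 2*w (E(w, o) = (o + w) + w = o + 2*w)
h = -3 (h = 2 - 5 = -3)
n(k) = -9 (n(k) = (-1 + 2*(-4)) + 0 = (-1 - 8) + 0 = -9 + 0 = -9)
V = -3
D(N, R) = 5 + R (D(N, R) = R + 5 = 5 + R)
V*D(5, n(z(-4, 1))) = -3*(5 - 9) = -3*(-4) = 12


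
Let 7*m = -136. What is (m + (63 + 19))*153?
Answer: 67014/7 ≈ 9573.4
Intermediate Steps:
m = -136/7 (m = (1/7)*(-136) = -136/7 ≈ -19.429)
(m + (63 + 19))*153 = (-136/7 + (63 + 19))*153 = (-136/7 + 82)*153 = (438/7)*153 = 67014/7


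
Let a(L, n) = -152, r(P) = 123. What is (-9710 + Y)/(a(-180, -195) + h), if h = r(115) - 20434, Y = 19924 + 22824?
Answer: -33038/20463 ≈ -1.6145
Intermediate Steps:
Y = 42748
h = -20311 (h = 123 - 20434 = -20311)
(-9710 + Y)/(a(-180, -195) + h) = (-9710 + 42748)/(-152 - 20311) = 33038/(-20463) = 33038*(-1/20463) = -33038/20463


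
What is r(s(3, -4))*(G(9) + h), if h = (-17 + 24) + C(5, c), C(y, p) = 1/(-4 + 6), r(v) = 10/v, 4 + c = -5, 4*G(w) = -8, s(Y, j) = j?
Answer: -55/4 ≈ -13.750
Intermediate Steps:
G(w) = -2 (G(w) = (¼)*(-8) = -2)
c = -9 (c = -4 - 5 = -9)
C(y, p) = ½ (C(y, p) = 1/2 = ½)
h = 15/2 (h = (-17 + 24) + ½ = 7 + ½ = 15/2 ≈ 7.5000)
r(s(3, -4))*(G(9) + h) = (10/(-4))*(-2 + 15/2) = (10*(-¼))*(11/2) = -5/2*11/2 = -55/4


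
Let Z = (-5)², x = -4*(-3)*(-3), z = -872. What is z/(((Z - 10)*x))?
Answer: 218/135 ≈ 1.6148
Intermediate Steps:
x = -36 (x = 12*(-3) = -36)
Z = 25
z/(((Z - 10)*x)) = -872*(-1/(36*(25 - 10))) = -872/(15*(-36)) = -872/(-540) = -872*(-1/540) = 218/135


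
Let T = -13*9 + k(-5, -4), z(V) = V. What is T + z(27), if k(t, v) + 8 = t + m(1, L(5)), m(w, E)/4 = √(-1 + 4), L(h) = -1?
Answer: -103 + 4*√3 ≈ -96.072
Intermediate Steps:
m(w, E) = 4*√3 (m(w, E) = 4*√(-1 + 4) = 4*√3)
k(t, v) = -8 + t + 4*√3 (k(t, v) = -8 + (t + 4*√3) = -8 + t + 4*√3)
T = -130 + 4*√3 (T = -13*9 + (-8 - 5 + 4*√3) = -117 + (-13 + 4*√3) = -130 + 4*√3 ≈ -123.07)
T + z(27) = (-130 + 4*√3) + 27 = -103 + 4*√3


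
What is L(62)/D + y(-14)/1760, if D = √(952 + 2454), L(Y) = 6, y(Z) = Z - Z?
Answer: 3*√3406/1703 ≈ 0.10281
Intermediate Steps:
y(Z) = 0
D = √3406 ≈ 58.361
L(62)/D + y(-14)/1760 = 6/(√3406) + 0/1760 = 6*(√3406/3406) + 0*(1/1760) = 3*√3406/1703 + 0 = 3*√3406/1703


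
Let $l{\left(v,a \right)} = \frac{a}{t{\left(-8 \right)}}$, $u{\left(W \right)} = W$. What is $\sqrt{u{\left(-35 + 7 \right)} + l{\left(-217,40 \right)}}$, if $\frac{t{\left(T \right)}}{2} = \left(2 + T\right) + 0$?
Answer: $\frac{i \sqrt{282}}{3} \approx 5.5976 i$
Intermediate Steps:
$t{\left(T \right)} = 4 + 2 T$ ($t{\left(T \right)} = 2 \left(\left(2 + T\right) + 0\right) = 2 \left(2 + T\right) = 4 + 2 T$)
$l{\left(v,a \right)} = - \frac{a}{12}$ ($l{\left(v,a \right)} = \frac{a}{4 + 2 \left(-8\right)} = \frac{a}{4 - 16} = \frac{a}{-12} = a \left(- \frac{1}{12}\right) = - \frac{a}{12}$)
$\sqrt{u{\left(-35 + 7 \right)} + l{\left(-217,40 \right)}} = \sqrt{\left(-35 + 7\right) - \frac{10}{3}} = \sqrt{-28 - \frac{10}{3}} = \sqrt{- \frac{94}{3}} = \frac{i \sqrt{282}}{3}$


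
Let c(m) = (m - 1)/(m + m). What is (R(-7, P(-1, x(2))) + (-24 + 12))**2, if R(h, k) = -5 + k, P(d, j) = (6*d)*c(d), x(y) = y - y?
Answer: 529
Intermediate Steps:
c(m) = (-1 + m)/(2*m) (c(m) = (-1 + m)/((2*m)) = (-1 + m)*(1/(2*m)) = (-1 + m)/(2*m))
x(y) = 0
P(d, j) = -3 + 3*d (P(d, j) = (6*d)*((-1 + d)/(2*d)) = -3 + 3*d)
(R(-7, P(-1, x(2))) + (-24 + 12))**2 = ((-5 + (-3 + 3*(-1))) + (-24 + 12))**2 = ((-5 + (-3 - 3)) - 12)**2 = ((-5 - 6) - 12)**2 = (-11 - 12)**2 = (-23)**2 = 529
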